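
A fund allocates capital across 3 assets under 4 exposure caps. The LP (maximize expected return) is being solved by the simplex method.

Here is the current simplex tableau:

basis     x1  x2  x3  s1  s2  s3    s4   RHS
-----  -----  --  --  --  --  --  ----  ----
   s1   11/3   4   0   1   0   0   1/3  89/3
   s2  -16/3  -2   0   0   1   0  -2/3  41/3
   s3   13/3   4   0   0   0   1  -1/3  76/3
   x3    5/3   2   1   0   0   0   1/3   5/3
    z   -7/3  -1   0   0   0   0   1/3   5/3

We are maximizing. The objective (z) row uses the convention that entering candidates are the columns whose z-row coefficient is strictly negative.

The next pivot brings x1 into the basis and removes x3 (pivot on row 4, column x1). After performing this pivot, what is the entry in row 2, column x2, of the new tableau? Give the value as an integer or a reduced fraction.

Pivot element is row 4, column x1: 5/3.
Normalize row 4: new (row 4, x2) = 2/(5/3) = 6/5.
row 2 ← row 2 − (-16/3)·(new row 4): -2 − (-16/3)·(6/5) = 22/5.

22/5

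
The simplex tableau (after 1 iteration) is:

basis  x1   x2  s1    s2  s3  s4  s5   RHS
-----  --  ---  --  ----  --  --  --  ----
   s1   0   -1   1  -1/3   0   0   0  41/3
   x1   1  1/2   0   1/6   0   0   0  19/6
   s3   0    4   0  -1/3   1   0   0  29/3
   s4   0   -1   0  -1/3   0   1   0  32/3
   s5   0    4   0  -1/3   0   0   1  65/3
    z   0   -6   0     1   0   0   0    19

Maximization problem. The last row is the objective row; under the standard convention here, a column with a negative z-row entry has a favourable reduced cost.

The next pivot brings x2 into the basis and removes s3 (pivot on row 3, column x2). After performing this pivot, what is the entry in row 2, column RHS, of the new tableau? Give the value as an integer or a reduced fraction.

47/24

Pivot element is row 3, column x2: 4.
Normalize row 3: new (row 3, RHS) = (29/3)/4 = 29/12.
row 2 ← row 2 − (1/2)·(new row 3): 19/6 − (1/2)·(29/12) = 47/24.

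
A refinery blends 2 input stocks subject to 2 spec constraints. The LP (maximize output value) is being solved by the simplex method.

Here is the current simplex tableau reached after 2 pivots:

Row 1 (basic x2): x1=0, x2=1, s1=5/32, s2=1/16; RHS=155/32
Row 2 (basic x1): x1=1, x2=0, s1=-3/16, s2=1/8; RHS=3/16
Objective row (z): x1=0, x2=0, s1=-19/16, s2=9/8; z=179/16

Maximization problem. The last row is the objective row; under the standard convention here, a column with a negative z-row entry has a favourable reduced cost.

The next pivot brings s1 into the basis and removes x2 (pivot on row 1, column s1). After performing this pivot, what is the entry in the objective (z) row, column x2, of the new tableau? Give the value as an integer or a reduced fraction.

Pivot element is row 1, column s1: 5/32.
Normalize row 1: new (row 1, x2) = 1/(5/32) = 32/5.
z-row ← z-row − (-19/16)·(new row 1): 0 − (-19/16)·(32/5) = 38/5.

38/5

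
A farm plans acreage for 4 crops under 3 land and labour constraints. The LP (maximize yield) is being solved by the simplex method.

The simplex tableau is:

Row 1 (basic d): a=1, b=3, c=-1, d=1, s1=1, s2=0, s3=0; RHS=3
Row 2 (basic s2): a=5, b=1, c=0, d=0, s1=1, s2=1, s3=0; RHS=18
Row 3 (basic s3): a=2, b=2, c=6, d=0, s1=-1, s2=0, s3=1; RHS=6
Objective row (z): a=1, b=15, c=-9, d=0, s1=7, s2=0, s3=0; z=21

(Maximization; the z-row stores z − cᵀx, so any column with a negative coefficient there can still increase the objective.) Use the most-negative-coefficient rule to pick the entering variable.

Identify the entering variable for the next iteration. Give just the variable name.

Objective-row coefficients: a: 1, b: 15, c: -9, d: 0, s1: 7, s2: 0, s3: 0.
The most negative is -9 in column c, so c enters.

c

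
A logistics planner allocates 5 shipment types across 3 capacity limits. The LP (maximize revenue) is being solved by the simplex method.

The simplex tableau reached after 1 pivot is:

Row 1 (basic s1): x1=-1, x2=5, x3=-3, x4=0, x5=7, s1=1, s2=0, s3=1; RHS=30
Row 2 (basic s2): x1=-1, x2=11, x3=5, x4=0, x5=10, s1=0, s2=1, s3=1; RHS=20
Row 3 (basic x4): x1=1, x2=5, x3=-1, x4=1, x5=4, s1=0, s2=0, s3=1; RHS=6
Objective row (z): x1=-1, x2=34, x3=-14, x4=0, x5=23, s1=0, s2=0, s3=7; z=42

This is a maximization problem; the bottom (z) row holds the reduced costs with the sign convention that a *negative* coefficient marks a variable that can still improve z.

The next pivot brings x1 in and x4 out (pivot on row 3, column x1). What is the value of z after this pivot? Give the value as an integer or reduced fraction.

48

Minimum ratio for x1: 6/1 = 6.
z changes by −(z-row coeff of x1)·ratio = −(-1)·6 = 6.
New z = 42 + 6 = 48.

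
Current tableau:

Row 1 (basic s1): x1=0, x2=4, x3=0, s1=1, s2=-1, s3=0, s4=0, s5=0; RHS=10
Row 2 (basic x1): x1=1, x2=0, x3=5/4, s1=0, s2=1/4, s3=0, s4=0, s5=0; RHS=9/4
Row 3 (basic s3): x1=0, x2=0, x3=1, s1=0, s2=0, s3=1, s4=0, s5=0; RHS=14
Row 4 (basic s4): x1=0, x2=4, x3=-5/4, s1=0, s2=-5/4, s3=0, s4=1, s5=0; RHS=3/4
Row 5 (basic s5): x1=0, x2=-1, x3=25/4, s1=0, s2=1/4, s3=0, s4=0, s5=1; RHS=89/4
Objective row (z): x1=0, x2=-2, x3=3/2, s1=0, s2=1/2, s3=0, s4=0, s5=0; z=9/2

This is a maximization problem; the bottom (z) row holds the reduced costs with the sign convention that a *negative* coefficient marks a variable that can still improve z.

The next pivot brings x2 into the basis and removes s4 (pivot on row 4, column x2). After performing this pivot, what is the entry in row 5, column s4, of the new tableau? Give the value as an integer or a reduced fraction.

Pivot element is row 4, column x2: 4.
Normalize row 4: new (row 4, s4) = 1/4 = 1/4.
row 5 ← row 5 − (-1)·(new row 4): 0 − (-1)·(1/4) = 1/4.

1/4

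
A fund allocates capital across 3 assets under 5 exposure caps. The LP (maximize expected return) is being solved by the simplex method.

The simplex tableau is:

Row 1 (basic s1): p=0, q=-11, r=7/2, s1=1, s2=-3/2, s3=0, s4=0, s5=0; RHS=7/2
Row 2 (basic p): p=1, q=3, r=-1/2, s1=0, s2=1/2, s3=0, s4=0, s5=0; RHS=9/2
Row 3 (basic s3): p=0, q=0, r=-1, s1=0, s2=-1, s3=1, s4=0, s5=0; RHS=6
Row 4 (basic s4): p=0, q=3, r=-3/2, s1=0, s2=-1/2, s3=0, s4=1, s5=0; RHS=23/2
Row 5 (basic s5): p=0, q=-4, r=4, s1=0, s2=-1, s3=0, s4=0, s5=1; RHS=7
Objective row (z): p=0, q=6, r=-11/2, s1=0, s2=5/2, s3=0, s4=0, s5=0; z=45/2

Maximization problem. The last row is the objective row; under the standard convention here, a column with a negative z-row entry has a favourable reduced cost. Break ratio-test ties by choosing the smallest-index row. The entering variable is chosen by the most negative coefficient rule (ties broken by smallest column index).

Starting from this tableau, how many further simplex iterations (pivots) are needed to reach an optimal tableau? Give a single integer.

2

pivot: r in, s1 out → z = 28
pivot: q in, s5 out → z = 639/20
No improving column remains; optimal.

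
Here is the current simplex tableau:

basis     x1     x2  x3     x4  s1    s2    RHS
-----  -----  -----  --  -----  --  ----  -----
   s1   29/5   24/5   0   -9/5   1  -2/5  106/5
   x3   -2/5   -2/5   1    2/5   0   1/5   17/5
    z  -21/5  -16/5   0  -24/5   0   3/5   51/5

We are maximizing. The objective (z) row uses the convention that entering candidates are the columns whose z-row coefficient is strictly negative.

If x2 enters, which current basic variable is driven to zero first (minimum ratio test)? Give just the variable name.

s1

Ratios: row 1 (s1): (106/5)/(24/5) = 53/12; row 2 (x3): entry -2/5 ≤ 0, skip.
Minimum ratio 53/12 is in the s1 row, so s1 leaves.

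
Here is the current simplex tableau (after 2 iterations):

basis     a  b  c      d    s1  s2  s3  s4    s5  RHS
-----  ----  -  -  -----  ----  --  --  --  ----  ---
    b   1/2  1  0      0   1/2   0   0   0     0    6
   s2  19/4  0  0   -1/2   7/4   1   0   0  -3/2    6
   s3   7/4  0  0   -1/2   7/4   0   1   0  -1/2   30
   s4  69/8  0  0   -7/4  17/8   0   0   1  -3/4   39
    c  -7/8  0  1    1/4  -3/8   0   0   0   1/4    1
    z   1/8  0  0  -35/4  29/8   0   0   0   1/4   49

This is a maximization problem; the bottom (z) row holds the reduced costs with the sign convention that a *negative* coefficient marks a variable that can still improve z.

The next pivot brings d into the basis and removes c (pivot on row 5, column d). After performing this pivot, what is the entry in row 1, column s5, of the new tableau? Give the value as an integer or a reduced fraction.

0

Pivot element is row 5, column d: 1/4.
Normalize row 5: new (row 5, s5) = (1/4)/(1/4) = 1.
row 1 ← row 1 − 0·(new row 5): 0 − 0·1 = 0.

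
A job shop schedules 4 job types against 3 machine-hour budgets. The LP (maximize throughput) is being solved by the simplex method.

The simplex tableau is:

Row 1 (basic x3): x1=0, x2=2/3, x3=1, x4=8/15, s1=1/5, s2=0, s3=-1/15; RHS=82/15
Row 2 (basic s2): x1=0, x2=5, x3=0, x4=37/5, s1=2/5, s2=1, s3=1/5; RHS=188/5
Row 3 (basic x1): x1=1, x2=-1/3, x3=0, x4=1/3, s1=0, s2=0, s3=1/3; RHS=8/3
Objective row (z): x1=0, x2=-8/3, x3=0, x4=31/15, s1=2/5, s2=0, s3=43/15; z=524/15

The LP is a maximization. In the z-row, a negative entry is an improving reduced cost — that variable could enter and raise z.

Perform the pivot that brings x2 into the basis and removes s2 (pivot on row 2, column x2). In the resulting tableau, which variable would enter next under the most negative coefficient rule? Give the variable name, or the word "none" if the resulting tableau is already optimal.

none

Pivot element 5. New z-row = old z-row − (-8/3)·(row 2/5).
Updated z-row coefficients: x1: 0, x2: 0, x3: 0, x4: 451/75, s1: 46/75, s2: 8/15, s3: 223/75.
No coefficient is strictly negative; the tableau after this pivot is optimal.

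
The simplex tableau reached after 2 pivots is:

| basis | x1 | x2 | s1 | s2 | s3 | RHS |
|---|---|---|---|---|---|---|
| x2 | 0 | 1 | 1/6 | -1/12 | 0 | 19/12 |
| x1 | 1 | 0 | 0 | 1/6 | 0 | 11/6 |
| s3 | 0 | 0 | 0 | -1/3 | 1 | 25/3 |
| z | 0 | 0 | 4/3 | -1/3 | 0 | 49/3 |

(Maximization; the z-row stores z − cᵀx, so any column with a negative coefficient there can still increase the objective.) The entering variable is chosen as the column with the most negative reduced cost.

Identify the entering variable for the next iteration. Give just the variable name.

Objective-row coefficients: x1: 0, x2: 0, s1: 4/3, s2: -1/3, s3: 0.
The most negative is -1/3 in column s2, so s2 enters.

s2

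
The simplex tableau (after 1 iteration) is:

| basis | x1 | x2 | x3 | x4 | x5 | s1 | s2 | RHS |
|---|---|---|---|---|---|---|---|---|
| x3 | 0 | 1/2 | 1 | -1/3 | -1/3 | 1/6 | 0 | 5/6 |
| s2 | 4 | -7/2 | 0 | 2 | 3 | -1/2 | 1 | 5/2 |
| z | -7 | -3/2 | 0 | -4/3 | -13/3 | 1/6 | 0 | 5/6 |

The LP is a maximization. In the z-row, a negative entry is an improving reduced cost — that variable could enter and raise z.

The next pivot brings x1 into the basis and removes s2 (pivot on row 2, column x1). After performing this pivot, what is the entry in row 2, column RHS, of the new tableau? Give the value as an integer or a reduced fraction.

5/8

Pivot element is row 2, column x1: 4.
Normalize row 2: new (row 2, RHS) = (5/2)/4 = 5/8.
Row 2 is the pivot row, so the entry is 5/8.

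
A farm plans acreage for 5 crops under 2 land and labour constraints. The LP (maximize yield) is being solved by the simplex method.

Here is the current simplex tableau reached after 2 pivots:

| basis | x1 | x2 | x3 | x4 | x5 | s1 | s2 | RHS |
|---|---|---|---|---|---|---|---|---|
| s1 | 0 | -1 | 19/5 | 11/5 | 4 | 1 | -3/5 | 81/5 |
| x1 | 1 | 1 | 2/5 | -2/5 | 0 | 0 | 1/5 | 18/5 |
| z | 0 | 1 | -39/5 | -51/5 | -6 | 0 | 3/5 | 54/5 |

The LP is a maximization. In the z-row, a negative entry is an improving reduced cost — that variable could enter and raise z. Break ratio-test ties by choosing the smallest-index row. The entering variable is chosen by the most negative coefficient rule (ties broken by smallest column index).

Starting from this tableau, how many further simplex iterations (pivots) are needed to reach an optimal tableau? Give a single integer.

3

pivot: x4 in, s1 out → z = 945/11
pivot: x2 in, x1 out → z = 115
pivot: s2 in, x2 out → z = 243
No improving column remains; optimal.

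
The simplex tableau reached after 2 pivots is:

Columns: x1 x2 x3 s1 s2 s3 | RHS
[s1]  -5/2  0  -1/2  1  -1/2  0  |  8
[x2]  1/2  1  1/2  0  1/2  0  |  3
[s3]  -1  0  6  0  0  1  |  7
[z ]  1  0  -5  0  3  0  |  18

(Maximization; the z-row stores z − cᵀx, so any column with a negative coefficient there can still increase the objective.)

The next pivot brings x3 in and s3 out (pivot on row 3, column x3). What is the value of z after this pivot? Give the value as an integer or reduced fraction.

143/6

Minimum ratio for x3: 7/6 = 7/6.
z changes by −(z-row coeff of x3)·ratio = −(-5)·(7/6) = 35/6.
New z = 18 + (35/6) = 143/6.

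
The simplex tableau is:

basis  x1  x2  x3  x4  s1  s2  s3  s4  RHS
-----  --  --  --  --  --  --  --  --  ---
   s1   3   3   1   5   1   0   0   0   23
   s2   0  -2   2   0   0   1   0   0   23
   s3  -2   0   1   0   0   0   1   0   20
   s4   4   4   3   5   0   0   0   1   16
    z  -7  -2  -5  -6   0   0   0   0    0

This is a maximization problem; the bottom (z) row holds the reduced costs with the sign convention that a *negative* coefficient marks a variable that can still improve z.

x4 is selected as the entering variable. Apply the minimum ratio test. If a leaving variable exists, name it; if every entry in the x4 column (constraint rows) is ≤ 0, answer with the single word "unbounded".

s4

Ratios: row 1 (s1): 23/5 = 23/5; row 2 (s2): entry 0 ≤ 0, skip; row 3 (s3): entry 0 ≤ 0, skip; row 4 (s4): 16/5 = 16/5.
Minimum ratio is in the s4 row, so s4 leaves.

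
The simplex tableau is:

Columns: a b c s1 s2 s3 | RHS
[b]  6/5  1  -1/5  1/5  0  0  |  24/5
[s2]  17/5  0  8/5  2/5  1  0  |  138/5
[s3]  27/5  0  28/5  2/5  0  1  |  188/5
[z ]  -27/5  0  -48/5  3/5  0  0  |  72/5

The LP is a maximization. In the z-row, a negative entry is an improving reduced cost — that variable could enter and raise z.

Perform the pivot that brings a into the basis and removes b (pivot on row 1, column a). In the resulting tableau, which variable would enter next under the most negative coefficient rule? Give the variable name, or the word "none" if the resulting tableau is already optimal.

Pivot element 6/5. New z-row = old z-row − (-27/5)·(row 1/(6/5)).
Updated z-row coefficients: a: 0, b: 9/2, c: -21/2, s1: 3/2, s2: 0, s3: 0.
The most negative is -21/2 in column c, so c would enter next.

c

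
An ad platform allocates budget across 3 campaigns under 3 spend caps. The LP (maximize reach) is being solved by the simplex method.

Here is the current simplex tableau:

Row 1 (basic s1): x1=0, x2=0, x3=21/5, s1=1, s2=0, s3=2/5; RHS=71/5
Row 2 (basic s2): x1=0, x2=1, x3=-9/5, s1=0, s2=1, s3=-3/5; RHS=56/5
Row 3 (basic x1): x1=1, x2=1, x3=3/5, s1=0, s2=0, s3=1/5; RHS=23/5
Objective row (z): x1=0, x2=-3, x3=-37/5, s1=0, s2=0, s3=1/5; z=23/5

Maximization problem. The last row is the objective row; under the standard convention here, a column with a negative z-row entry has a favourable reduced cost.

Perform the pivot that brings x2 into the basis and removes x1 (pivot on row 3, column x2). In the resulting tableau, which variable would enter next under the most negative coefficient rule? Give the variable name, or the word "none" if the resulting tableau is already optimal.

Pivot element 1. New z-row = old z-row − (-3)·(row 3/1).
Updated z-row coefficients: x1: 3, x2: 0, x3: -28/5, s1: 0, s2: 0, s3: 4/5.
The most negative is -28/5 in column x3, so x3 would enter next.

x3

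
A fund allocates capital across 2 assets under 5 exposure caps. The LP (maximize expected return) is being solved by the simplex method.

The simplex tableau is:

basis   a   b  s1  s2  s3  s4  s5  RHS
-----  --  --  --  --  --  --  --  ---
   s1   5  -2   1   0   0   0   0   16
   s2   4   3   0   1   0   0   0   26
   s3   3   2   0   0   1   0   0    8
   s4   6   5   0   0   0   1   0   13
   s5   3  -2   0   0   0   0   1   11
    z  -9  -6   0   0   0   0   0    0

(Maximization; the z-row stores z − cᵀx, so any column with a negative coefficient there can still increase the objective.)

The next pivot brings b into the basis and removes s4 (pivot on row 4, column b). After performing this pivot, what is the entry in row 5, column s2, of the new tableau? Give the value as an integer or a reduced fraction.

0

Pivot element is row 4, column b: 5.
Normalize row 4: new (row 4, s2) = 0/5 = 0.
row 5 ← row 5 − (-2)·(new row 4): 0 − (-2)·0 = 0.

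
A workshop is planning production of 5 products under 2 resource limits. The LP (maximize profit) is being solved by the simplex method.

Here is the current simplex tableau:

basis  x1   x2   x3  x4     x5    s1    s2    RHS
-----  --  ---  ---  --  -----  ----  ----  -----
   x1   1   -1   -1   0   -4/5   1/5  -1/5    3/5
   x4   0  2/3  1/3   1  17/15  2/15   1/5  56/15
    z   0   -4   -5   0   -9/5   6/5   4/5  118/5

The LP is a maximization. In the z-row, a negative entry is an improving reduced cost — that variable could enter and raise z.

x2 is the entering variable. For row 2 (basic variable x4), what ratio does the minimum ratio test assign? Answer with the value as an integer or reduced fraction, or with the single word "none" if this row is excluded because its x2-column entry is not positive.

28/5

Ratio = RHS / (x2 entry) = (56/15) / (2/3) = 28/5.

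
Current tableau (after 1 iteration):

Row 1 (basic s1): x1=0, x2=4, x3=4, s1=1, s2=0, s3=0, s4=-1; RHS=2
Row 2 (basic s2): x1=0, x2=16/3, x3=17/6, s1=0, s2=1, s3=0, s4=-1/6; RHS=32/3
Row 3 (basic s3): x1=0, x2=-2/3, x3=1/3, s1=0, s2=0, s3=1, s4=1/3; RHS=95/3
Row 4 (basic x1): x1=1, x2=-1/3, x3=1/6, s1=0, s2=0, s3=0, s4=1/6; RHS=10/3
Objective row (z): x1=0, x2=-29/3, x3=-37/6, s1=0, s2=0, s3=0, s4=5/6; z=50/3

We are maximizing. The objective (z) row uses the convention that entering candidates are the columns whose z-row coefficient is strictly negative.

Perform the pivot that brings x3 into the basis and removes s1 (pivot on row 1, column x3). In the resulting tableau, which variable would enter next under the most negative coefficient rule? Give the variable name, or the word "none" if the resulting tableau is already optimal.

Pivot element 4. New z-row = old z-row − (-37/6)·(row 1/4).
Updated z-row coefficients: x1: 0, x2: -7/2, x3: 0, s1: 37/24, s2: 0, s3: 0, s4: -17/24.
The most negative is -7/2 in column x2, so x2 would enter next.

x2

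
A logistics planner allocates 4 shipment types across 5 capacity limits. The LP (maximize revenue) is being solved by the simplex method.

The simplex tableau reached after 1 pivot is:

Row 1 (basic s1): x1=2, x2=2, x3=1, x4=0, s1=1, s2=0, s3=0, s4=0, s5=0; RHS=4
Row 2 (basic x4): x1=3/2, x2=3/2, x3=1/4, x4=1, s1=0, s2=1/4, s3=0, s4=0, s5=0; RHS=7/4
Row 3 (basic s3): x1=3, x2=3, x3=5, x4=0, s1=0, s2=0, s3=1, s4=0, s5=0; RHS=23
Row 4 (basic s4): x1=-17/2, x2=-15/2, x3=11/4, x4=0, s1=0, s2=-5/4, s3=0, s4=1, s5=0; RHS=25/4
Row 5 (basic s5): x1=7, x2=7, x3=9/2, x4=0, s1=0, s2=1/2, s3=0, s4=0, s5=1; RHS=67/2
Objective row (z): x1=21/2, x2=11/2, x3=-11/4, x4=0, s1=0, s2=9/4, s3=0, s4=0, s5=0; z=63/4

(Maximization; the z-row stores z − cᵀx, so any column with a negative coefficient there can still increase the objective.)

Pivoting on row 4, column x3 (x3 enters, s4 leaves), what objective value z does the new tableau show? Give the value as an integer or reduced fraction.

22

Minimum ratio for x3: (25/4)/(11/4) = 25/11.
z changes by −(z-row coeff of x3)·ratio = −(-11/4)·(25/11) = 25/4.
New z = 63/4 + (25/4) = 22.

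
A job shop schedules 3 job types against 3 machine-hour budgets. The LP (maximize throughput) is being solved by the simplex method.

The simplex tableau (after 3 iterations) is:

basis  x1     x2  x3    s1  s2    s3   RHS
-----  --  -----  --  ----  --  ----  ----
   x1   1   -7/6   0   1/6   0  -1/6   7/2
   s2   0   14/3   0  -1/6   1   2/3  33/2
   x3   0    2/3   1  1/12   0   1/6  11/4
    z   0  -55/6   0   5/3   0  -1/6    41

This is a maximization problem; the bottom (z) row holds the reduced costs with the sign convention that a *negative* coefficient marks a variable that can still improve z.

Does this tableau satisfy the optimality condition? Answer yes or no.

Column x2 has objective-row coefficient -55/6, which is negative; an improving pivot exists, so not yet optimal.

no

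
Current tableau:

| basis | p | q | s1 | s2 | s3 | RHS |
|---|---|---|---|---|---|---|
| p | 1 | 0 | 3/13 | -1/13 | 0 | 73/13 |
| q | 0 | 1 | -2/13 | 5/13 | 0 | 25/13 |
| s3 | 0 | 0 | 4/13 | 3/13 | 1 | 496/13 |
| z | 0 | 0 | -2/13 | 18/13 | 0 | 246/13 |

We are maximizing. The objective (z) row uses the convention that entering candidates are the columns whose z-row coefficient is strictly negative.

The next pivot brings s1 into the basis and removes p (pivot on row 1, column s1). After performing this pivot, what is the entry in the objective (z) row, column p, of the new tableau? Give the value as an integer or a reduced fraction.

Pivot element is row 1, column s1: 3/13.
Normalize row 1: new (row 1, p) = 1/(3/13) = 13/3.
z-row ← z-row − (-2/13)·(new row 1): 0 − (-2/13)·(13/3) = 2/3.

2/3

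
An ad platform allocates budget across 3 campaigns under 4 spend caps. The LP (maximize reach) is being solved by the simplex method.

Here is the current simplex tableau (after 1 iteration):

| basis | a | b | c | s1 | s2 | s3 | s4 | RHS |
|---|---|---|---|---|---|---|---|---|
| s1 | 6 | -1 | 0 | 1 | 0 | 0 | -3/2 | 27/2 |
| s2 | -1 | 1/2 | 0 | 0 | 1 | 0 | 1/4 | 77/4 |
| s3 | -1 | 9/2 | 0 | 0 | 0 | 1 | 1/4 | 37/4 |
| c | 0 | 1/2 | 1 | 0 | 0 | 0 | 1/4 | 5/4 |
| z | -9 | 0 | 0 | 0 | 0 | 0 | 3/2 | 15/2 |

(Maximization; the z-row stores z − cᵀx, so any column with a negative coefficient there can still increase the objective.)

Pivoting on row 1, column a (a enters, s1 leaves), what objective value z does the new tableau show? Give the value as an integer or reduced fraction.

Minimum ratio for a: (27/2)/6 = 9/4.
z changes by −(z-row coeff of a)·ratio = −(-9)·(9/4) = 81/4.
New z = 15/2 + (81/4) = 111/4.

111/4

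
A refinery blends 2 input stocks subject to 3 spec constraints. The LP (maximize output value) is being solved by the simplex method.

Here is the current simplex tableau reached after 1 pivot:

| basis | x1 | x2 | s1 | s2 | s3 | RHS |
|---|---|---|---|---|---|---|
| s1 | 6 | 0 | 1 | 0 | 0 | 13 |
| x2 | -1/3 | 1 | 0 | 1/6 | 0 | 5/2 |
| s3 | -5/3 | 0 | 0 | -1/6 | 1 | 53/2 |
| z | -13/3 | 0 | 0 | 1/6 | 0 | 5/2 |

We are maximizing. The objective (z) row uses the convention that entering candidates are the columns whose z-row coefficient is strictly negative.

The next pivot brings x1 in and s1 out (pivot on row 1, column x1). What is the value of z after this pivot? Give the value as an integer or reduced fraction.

107/9

Minimum ratio for x1: 13/6 = 13/6.
z changes by −(z-row coeff of x1)·ratio = −(-13/3)·(13/6) = 169/18.
New z = 5/2 + (169/18) = 107/9.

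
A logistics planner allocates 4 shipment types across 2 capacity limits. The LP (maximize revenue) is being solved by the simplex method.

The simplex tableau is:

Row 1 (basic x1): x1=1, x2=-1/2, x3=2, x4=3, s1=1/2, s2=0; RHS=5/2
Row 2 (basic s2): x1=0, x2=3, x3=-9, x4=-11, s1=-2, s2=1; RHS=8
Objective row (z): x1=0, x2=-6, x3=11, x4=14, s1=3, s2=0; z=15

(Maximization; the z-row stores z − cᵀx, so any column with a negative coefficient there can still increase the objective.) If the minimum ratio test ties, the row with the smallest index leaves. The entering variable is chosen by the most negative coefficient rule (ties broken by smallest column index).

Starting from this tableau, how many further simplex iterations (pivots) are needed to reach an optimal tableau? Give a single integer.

3

pivot: x2 in, s2 out → z = 31
pivot: x4 in, x1 out → z = 401/7
pivot: x3 in, x4 out → z = 254/3
No improving column remains; optimal.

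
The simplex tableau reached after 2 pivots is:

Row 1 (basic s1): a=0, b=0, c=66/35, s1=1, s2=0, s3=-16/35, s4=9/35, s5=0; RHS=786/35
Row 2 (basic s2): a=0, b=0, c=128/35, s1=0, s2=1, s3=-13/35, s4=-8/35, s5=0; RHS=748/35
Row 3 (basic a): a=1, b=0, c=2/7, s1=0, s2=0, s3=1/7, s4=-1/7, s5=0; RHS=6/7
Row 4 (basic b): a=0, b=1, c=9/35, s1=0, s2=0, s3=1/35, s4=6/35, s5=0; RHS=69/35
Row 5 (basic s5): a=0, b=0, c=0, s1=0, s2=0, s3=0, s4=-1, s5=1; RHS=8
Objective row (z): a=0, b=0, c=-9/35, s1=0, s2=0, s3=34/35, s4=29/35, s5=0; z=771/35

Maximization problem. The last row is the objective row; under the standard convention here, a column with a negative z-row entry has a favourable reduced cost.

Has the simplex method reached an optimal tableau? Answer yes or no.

Column c has objective-row coefficient -9/35, which is negative; an improving pivot exists, so not yet optimal.

no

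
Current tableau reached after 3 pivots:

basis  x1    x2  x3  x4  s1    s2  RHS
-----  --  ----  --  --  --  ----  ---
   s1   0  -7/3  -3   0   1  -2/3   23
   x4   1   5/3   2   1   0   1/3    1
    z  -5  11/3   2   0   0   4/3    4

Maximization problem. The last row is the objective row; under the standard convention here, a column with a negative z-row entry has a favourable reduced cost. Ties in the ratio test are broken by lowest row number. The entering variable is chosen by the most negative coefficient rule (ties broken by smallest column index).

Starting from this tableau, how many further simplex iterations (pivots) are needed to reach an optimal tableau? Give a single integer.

pivot: x1 in, x4 out → z = 9
No improving column remains; optimal.

1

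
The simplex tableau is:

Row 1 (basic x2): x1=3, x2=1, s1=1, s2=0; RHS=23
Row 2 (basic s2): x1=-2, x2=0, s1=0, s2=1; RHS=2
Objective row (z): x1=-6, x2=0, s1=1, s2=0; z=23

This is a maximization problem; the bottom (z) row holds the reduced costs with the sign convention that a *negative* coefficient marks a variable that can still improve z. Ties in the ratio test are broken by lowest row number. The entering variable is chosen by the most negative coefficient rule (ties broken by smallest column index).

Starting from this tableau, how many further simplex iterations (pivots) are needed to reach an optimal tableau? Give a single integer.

pivot: x1 in, x2 out → z = 69
No improving column remains; optimal.

1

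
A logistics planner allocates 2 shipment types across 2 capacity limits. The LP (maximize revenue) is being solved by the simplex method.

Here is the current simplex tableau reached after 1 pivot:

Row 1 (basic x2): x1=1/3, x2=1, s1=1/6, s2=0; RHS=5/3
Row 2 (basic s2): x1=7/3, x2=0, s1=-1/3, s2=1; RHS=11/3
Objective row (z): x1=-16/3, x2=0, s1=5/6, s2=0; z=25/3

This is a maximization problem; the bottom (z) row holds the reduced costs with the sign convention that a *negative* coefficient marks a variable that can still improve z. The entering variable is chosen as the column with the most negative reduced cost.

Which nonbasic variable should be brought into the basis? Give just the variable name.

x1

Objective-row coefficients: x1: -16/3, x2: 0, s1: 5/6, s2: 0.
The most negative is -16/3 in column x1, so x1 enters.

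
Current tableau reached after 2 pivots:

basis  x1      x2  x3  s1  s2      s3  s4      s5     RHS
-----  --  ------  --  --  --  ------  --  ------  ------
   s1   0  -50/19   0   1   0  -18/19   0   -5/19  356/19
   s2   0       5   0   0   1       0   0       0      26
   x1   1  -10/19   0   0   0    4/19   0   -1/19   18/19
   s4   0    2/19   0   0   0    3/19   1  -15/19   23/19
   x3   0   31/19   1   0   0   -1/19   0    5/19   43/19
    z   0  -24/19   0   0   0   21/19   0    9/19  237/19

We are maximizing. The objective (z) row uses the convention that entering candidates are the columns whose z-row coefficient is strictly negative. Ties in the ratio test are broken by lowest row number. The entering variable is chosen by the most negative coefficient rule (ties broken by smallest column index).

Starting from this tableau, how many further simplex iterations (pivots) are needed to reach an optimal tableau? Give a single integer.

1

pivot: x2 in, x3 out → z = 441/31
No improving column remains; optimal.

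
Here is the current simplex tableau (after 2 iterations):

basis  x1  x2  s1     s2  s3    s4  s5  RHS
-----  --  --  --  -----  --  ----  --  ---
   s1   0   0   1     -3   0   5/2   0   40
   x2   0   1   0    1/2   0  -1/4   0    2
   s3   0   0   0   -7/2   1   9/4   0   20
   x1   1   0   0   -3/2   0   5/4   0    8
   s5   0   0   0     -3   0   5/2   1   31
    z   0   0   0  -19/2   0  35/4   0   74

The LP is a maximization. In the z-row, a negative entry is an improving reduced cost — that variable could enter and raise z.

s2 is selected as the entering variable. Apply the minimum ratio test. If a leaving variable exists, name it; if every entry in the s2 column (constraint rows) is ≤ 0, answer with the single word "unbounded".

Ratios: row 1 (s1): entry -3 ≤ 0, skip; row 2 (x2): 2/(1/2) = 4; row 3 (s3): entry -7/2 ≤ 0, skip; row 4 (x1): entry -3/2 ≤ 0, skip; row 5 (s5): entry -3 ≤ 0, skip.
Minimum ratio is in the x2 row, so x2 leaves.

x2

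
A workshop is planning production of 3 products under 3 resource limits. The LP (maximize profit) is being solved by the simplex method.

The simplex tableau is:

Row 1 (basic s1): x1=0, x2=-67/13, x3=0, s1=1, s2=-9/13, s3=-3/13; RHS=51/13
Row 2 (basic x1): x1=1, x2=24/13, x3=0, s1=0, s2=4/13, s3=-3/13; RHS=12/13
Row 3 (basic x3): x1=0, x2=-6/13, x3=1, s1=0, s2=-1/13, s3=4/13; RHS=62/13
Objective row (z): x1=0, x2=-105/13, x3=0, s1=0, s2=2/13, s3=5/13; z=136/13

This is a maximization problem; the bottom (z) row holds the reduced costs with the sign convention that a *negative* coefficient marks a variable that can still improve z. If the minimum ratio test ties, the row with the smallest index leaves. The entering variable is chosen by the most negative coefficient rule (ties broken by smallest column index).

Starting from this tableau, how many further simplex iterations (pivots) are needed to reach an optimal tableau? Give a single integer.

2

pivot: x2 in, x1 out → z = 29/2
pivot: s3 in, x3 out → z = 27
No improving column remains; optimal.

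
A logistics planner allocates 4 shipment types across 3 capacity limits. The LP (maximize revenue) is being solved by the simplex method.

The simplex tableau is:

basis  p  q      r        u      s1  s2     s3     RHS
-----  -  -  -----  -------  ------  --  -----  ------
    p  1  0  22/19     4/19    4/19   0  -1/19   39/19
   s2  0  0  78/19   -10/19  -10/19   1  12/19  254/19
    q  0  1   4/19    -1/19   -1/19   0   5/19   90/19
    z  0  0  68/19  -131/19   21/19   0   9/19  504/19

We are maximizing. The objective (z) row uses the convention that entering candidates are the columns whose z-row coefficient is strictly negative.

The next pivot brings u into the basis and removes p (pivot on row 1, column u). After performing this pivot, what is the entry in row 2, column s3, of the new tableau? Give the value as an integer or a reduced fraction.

1/2

Pivot element is row 1, column u: 4/19.
Normalize row 1: new (row 1, s3) = (-1/19)/(4/19) = -1/4.
row 2 ← row 2 − (-10/19)·(new row 1): 12/19 − (-10/19)·(-1/4) = 1/2.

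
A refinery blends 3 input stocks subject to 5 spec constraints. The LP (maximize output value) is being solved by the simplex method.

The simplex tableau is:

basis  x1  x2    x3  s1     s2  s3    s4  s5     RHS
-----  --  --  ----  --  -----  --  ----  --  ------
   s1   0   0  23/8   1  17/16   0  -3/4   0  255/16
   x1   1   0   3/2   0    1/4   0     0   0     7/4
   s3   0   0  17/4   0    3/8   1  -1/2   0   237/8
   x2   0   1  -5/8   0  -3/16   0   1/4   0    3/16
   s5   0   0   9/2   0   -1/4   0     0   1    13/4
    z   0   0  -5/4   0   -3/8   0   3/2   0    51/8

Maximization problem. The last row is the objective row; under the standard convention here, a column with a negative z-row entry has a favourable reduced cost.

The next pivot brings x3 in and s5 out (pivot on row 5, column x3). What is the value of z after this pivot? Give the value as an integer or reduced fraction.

Minimum ratio for x3: (13/4)/(9/2) = 13/18.
z changes by −(z-row coeff of x3)·ratio = −(-5/4)·(13/18) = 65/72.
New z = 51/8 + (65/72) = 131/18.

131/18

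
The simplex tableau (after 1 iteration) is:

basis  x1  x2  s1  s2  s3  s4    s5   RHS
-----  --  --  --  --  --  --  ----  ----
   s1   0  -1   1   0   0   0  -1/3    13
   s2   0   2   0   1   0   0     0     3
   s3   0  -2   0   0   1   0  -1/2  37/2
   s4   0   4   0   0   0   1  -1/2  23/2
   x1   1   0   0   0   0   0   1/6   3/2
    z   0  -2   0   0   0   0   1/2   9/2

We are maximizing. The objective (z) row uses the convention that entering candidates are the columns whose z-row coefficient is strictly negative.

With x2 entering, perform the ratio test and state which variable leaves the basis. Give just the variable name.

s2

Ratios: row 1 (s1): entry -1 ≤ 0, skip; row 2 (s2): 3/2 = 3/2; row 3 (s3): entry -2 ≤ 0, skip; row 4 (s4): (23/2)/4 = 23/8; row 5 (x1): entry 0 ≤ 0, skip.
Minimum ratio 3/2 is in the s2 row, so s2 leaves.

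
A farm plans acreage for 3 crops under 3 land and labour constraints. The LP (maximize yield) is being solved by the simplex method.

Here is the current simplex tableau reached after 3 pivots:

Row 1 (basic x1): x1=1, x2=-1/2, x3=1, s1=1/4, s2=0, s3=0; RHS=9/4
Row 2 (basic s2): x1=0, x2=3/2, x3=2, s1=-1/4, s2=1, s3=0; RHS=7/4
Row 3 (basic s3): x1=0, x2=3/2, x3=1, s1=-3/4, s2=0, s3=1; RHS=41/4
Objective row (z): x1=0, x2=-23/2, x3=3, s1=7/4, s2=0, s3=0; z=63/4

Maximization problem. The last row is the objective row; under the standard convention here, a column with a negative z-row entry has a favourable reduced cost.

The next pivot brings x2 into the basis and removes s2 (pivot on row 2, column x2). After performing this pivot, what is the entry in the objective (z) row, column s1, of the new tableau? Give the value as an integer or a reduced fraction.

-1/6

Pivot element is row 2, column x2: 3/2.
Normalize row 2: new (row 2, s1) = (-1/4)/(3/2) = -1/6.
z-row ← z-row − (-23/2)·(new row 2): 7/4 − (-23/2)·(-1/6) = -1/6.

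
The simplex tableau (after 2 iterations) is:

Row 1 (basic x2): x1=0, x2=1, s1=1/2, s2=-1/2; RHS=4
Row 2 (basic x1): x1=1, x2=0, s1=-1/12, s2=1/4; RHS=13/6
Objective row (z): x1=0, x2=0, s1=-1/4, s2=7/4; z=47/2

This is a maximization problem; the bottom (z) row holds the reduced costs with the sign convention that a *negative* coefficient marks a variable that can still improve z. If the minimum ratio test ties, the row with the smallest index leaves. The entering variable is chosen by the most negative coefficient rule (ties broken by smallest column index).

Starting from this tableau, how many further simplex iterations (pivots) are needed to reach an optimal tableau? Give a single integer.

1

pivot: s1 in, x2 out → z = 51/2
No improving column remains; optimal.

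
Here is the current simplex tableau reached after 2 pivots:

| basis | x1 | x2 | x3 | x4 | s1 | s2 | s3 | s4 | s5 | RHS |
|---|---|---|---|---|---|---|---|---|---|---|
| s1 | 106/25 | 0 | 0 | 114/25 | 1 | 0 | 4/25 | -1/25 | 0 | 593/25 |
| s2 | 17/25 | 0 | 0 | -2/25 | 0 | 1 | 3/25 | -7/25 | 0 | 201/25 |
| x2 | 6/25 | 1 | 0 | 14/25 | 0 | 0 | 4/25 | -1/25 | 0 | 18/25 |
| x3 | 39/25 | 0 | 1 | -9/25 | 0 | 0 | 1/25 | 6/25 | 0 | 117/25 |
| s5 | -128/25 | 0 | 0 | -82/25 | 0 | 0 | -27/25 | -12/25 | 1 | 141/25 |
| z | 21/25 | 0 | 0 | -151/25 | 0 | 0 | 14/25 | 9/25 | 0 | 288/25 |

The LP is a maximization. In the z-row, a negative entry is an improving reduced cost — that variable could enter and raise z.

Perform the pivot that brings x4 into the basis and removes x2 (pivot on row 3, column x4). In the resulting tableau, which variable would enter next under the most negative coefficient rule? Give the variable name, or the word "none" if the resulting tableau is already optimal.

s4

Pivot element 14/25. New z-row = old z-row − (-151/25)·(row 3/(14/25)).
Updated z-row coefficients: x1: 24/7, x2: 151/14, x3: 0, x4: 0, s1: 0, s2: 0, s3: 16/7, s4: -1/14, s5: 0.
The most negative is -1/14 in column s4, so s4 would enter next.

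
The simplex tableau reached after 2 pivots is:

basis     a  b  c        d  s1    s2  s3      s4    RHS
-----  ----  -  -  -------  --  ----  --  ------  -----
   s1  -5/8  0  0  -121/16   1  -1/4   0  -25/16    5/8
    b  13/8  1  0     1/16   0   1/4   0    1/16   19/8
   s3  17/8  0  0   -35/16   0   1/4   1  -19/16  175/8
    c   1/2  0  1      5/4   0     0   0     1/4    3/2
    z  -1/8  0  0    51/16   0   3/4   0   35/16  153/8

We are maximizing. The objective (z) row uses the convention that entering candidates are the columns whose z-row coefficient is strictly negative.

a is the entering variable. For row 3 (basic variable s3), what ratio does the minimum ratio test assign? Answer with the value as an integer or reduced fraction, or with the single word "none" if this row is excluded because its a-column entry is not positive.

175/17

Ratio = RHS / (a entry) = (175/8) / (17/8) = 175/17.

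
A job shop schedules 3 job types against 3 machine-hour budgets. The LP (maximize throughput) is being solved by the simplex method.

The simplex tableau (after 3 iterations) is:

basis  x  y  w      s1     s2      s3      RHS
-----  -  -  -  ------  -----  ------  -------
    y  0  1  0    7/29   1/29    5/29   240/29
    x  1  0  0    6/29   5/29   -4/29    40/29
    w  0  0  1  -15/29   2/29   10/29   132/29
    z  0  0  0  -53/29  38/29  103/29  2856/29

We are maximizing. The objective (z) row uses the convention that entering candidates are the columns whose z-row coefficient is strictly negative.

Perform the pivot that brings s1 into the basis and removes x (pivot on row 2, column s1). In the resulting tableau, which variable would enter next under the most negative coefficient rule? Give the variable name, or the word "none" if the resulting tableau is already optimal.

Pivot element 6/29. New z-row = old z-row − (-53/29)·(row 2/(6/29)).
Updated z-row coefficients: x: 53/6, y: 0, w: 0, s1: 0, s2: 17/6, s3: 7/3.
No coefficient is strictly negative; the tableau after this pivot is optimal.

none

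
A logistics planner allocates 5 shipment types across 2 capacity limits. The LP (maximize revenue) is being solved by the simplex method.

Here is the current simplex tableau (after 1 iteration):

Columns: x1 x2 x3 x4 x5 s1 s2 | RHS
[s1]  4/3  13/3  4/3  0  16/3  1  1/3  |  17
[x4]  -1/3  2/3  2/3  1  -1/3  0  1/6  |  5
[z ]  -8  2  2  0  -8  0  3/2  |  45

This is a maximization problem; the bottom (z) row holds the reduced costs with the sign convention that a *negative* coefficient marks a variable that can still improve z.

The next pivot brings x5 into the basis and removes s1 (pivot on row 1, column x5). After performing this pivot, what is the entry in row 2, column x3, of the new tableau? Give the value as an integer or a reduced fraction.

3/4

Pivot element is row 1, column x5: 16/3.
Normalize row 1: new (row 1, x3) = (4/3)/(16/3) = 1/4.
row 2 ← row 2 − (-1/3)·(new row 1): 2/3 − (-1/3)·(1/4) = 3/4.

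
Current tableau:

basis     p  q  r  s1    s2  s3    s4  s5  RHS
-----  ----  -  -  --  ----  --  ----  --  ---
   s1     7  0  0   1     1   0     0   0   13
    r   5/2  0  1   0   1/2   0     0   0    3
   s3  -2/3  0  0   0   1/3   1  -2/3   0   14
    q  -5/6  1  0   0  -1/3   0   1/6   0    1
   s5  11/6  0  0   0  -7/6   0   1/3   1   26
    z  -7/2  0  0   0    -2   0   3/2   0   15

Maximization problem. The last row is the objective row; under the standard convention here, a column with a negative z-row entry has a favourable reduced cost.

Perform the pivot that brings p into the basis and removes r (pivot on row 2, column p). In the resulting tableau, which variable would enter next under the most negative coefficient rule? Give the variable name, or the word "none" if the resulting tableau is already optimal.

Pivot element 5/2. New z-row = old z-row − (-7/2)·(row 2/(5/2)).
Updated z-row coefficients: p: 0, q: 0, r: 7/5, s1: 0, s2: -13/10, s3: 0, s4: 3/2, s5: 0.
The most negative is -13/10 in column s2, so s2 would enter next.

s2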